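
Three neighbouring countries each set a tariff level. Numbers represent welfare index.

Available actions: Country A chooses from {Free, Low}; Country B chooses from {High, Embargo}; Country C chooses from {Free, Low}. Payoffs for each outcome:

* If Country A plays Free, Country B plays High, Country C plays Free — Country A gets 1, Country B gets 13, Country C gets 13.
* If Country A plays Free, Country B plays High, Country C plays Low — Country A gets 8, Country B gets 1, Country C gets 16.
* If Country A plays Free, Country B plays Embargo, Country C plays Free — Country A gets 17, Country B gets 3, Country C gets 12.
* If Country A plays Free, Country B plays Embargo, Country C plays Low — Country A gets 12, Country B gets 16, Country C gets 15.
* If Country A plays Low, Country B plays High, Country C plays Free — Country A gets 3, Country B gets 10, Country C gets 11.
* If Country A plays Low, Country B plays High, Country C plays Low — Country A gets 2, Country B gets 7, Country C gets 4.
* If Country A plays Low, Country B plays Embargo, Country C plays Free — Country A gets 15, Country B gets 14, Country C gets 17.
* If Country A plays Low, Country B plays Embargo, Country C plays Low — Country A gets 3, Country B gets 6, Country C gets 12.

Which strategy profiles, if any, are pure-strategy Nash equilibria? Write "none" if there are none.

The unique pure-strategy Nash equilibrium is (Free, Embargo, Low).

Country A against (High, Free): payoffs 1, 3 → best response Low.
Country A against (High, Low): payoffs 8, 2 → best response Free.
Country A against (Embargo, Free): payoffs 17, 15 → best response Free.
Country A against (Embargo, Low): payoffs 12, 3 → best response Free.
Country B against (Free, Free): payoffs 13, 3 → best response High.
Country B against (Free, Low): payoffs 1, 16 → best response Embargo.
Country B against (Low, Free): payoffs 10, 14 → best response Embargo.
Country B against (Low, Low): payoffs 7, 6 → best response High.
Country C against (Free, High): payoffs 13, 16 → best response Low.
Country C against (Free, Embargo): payoffs 12, 15 → best response Low.
Country C against (Low, High): payoffs 11, 4 → best response Free.
Country C against (Low, Embargo): payoffs 17, 12 → best response Free.
Mutual best responses: (Free, Embargo, Low).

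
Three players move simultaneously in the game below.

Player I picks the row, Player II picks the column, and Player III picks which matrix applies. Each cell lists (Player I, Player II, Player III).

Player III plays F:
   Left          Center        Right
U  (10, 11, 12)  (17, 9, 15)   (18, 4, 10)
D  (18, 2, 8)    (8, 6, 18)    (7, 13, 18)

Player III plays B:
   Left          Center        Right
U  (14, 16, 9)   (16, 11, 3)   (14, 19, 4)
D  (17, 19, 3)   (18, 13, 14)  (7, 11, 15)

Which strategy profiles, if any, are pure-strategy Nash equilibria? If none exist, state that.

(U, Left, F): Player I can switch to D (10 → 18). Not NE.
(U, Left, B): Player I can switch to D (14 → 17). Not NE.
(U, Center, F): Player II can switch to Left (9 → 11). Not NE.
(U, Center, B): Player I can switch to D (16 → 18). Not NE.
(U, Right, F): Player II can switch to Left (4 → 11). Not NE.
(U, Right, B): Player III can switch to F (4 → 10). Not NE.
(D, Left, F): Player II can switch to Center (2 → 6). Not NE.
(D, Left, B): Player III can switch to F (3 → 8). Not NE.
(D, Center, F): Player I can switch to U (8 → 17). Not NE.
(D, Center, B): Player II can switch to Left (13 → 19). Not NE.
(D, Right, F): Player I can switch to U (7 → 18). Not NE.
(D, Right, B): Player I can switch to U (7 → 14). Not NE.

There is no pure-strategy Nash equilibrium.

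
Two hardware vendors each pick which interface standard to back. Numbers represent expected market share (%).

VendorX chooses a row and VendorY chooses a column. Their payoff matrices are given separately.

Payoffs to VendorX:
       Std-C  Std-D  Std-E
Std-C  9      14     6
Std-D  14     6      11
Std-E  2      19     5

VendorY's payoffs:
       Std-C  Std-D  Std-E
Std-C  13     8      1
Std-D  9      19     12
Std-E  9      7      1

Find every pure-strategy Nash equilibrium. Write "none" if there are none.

There is no pure-strategy Nash equilibrium.

(Std-C, Std-C): VendorX can switch to Std-D (9 → 14). Not NE.
(Std-C, Std-D): VendorX can switch to Std-E (14 → 19). Not NE.
(Std-C, Std-E): VendorX can switch to Std-D (6 → 11). Not NE.
(Std-D, Std-C): VendorY can switch to Std-D (9 → 19). Not NE.
(Std-D, Std-D): VendorX can switch to Std-C (6 → 14). Not NE.
(Std-D, Std-E): VendorY can switch to Std-D (12 → 19). Not NE.
(Std-E, Std-C): VendorX can switch to Std-C (2 → 9). Not NE.
(Std-E, Std-D): VendorY can switch to Std-C (7 → 9). Not NE.
(Std-E, Std-E): VendorX can switch to Std-C (5 → 6). Not NE.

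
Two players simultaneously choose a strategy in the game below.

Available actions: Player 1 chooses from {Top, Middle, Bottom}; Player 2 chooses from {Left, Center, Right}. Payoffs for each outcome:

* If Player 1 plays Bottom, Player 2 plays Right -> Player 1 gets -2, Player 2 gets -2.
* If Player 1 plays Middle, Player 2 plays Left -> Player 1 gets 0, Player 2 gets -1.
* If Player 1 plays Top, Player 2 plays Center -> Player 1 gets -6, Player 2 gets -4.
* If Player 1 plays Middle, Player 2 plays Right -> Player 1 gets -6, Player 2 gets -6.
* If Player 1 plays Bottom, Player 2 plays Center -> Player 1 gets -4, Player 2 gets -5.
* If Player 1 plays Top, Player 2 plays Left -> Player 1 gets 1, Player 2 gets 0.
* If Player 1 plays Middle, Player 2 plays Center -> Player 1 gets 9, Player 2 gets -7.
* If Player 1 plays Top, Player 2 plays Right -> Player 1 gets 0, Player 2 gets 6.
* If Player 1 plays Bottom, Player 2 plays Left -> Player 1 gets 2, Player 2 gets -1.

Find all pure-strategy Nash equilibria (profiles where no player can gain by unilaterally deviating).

(Top, Right), (Bottom, Left)

(Top, Left): Player 1 can switch to Bottom (1 → 2). Not NE.
(Top, Center): Player 1 can switch to Middle (-6 → 9). Not NE.
(Top, Right): Player 1 gets 0, best alternative -2; Player 2 gets 6, best alternative 0. No profitable deviation — NE.
(Middle, Left): Player 1 can switch to Top (0 → 1). Not NE.
(Middle, Center): Player 2 can switch to Left (-7 → -1). Not NE.
(Middle, Right): Player 1 can switch to Top (-6 → 0). Not NE.
(Bottom, Left): Player 1 gets 2, best alternative 1; Player 2 gets -1, best alternative -2. No profitable deviation — NE.
(Bottom, Center): Player 1 can switch to Middle (-4 → 9). Not NE.
(Bottom, Right): Player 1 can switch to Top (-2 → 0). Not NE.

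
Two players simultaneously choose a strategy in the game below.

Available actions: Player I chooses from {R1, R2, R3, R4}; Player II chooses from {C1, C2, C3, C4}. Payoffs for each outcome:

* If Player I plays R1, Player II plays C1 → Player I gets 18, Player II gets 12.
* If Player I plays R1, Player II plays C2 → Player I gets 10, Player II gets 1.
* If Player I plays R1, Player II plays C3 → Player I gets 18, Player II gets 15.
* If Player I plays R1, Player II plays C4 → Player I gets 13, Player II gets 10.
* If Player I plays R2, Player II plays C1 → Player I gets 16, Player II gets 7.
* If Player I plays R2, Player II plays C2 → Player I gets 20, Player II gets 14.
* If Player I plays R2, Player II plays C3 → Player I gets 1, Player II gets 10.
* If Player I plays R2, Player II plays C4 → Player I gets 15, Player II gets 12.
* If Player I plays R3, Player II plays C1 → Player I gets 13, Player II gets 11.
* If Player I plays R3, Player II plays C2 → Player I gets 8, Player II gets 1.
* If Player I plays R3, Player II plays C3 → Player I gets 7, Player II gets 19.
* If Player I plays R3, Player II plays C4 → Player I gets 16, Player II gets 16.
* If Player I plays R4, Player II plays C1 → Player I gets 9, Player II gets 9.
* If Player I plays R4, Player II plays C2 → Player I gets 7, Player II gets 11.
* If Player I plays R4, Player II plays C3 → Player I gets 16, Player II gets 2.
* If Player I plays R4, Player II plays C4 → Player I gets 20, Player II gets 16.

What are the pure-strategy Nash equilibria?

The pure Nash equilibria are (R1, C3) and (R2, C2) and (R4, C4).

(R1, C1): Player II can switch to C3 (12 → 15). Not NE.
(R1, C2): Player I can switch to R2 (10 → 20). Not NE.
(R1, C3): Player I gets 18, best alternative 16; Player II gets 15, best alternative 12. No profitable deviation — NE.
(R1, C4): Player I can switch to R2 (13 → 15). Not NE.
(R2, C1): Player I can switch to R1 (16 → 18). Not NE.
(R2, C2): Player I gets 20, best alternative 10; Player II gets 14, best alternative 12. No profitable deviation — NE.
(R2, C3): Player I can switch to R1 (1 → 18). Not NE.
(R2, C4): Player I can switch to R3 (15 → 16). Not NE.
(R3, C1): Player I can switch to R1 (13 → 18). Not NE.
(R3, C2): Player I can switch to R1 (8 → 10). Not NE.
(R4, C4): Player I gets 20, best alternative 16; Player II gets 16, best alternative 11. No profitable deviation — NE.
(The remaining 5 profiles each have a profitable deviation by the same check.)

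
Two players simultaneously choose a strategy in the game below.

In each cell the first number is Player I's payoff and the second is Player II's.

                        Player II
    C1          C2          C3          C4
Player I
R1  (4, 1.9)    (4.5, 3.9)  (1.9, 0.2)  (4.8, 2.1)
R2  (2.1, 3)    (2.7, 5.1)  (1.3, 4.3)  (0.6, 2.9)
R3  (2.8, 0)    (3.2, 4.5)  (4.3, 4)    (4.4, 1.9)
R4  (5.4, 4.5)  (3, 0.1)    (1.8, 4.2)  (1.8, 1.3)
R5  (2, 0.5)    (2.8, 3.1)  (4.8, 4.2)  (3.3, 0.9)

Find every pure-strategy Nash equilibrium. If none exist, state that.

Player I against C1: payoffs 4, 2.1, 2.8, 5.4, 2 → best response R4.
Player I against C2: payoffs 4.5, 2.7, 3.2, 3, 2.8 → best response R1.
Player I against C3: payoffs 1.9, 1.3, 4.3, 1.8, 4.8 → best response R5.
Player I against C4: payoffs 4.8, 0.6, 4.4, 1.8, 3.3 → best response R1.
Player II against R1: payoffs 1.9, 3.9, 0.2, 2.1 → best response C2.
Player II against R2: payoffs 3, 5.1, 4.3, 2.9 → best response C2.
Player II against R3: payoffs 0, 4.5, 4, 1.9 → best response C2.
Player II against R4: payoffs 4.5, 0.1, 4.2, 1.3 → best response C1.
Player II against R5: payoffs 0.5, 3.1, 4.2, 0.9 → best response C3.
Mutual best responses: (R1, C2); (R4, C1); (R5, C3).

(R1, C2); (R4, C1); (R5, C3)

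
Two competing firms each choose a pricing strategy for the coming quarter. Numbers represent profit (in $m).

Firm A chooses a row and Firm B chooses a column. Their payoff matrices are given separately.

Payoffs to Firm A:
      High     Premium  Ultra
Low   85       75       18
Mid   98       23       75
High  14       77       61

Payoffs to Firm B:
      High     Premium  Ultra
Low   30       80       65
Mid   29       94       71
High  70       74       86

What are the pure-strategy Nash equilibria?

There is no pure-strategy Nash equilibrium.

Firm A against High: payoffs 85, 98, 14 → best response Mid.
Firm A against Premium: payoffs 75, 23, 77 → best response High.
Firm A against Ultra: payoffs 18, 75, 61 → best response Mid.
Firm B against Low: payoffs 30, 80, 65 → best response Premium.
Firm B against Mid: payoffs 29, 94, 71 → best response Premium.
Firm B against High: payoffs 70, 74, 86 → best response Ultra.
No profile is a mutual best response for all players.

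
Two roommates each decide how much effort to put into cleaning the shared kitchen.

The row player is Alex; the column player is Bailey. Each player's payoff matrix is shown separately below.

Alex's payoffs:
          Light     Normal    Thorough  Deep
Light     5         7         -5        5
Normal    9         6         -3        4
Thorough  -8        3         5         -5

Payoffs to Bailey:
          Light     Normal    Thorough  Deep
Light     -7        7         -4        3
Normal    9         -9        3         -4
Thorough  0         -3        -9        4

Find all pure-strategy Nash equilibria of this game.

(Light, Light): Alex can switch to Normal (5 → 9). Not NE.
(Light, Normal): Alex gets 7, best alternative 6; Bailey gets 7, best alternative 3. No profitable deviation — NE.
(Light, Thorough): Alex can switch to Normal (-5 → -3). Not NE.
(Light, Deep): Bailey can switch to Normal (3 → 7). Not NE.
(Normal, Light): Alex gets 9, best alternative 5; Bailey gets 9, best alternative 3. No profitable deviation — NE.
(Normal, Normal): Alex can switch to Light (6 → 7). Not NE.
(Normal, Thorough): Alex can switch to Thorough (-3 → 5). Not NE.
(Normal, Deep): Alex can switch to Light (4 → 5). Not NE.
(Thorough, Light): Alex can switch to Light (-8 → 5). Not NE.
(Thorough, Normal): Alex can switch to Light (3 → 7). Not NE.
(The remaining 2 profiles each have a profitable deviation by the same check.)

Pure-strategy Nash equilibria: (Light, Normal), (Normal, Light)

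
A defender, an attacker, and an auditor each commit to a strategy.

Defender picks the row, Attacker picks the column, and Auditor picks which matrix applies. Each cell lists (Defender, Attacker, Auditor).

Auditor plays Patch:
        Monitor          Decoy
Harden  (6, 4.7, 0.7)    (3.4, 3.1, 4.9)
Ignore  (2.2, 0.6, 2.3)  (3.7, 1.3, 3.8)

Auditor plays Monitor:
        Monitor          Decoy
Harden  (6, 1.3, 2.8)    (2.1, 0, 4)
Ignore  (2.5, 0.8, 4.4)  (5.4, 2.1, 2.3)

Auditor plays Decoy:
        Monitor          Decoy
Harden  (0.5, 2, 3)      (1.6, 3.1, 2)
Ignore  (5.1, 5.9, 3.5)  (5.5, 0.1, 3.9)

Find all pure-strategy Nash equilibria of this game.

For each player, find the best response to each opponent profile; mutual best responses are the pure NE.
Defender against (Monitor, Patch): payoffs 6, 2.2 → best response Harden.
Defender against (Monitor, Monitor): payoffs 6, 2.5 → best response Harden.
Defender against (Monitor, Decoy): payoffs 0.5, 5.1 → best response Ignore.
Defender against (Decoy, Patch): payoffs 3.4, 3.7 → best response Ignore.
Defender against (Decoy, Monitor): payoffs 2.1, 5.4 → best response Ignore.
Defender against (Decoy, Decoy): payoffs 1.6, 5.5 → best response Ignore.
Attacker against (Harden, Patch): payoffs 4.7, 3.1 → best response Monitor.
Attacker against (Harden, Monitor): payoffs 1.3, 0 → best response Monitor.
Attacker against (Harden, Decoy): payoffs 2, 3.1 → best response Decoy.
Attacker against (Ignore, Patch): payoffs 0.6, 1.3 → best response Decoy.
Attacker against (Ignore, Monitor): payoffs 0.8, 2.1 → best response Decoy.
Attacker against (Ignore, Decoy): payoffs 5.9, 0.1 → best response Monitor.
Auditor against (Harden, Monitor): payoffs 0.7, 2.8, 3 → best response Decoy.
Auditor against (Harden, Decoy): payoffs 4.9, 4, 2 → best response Patch.
Auditor against (Ignore, Monitor): payoffs 2.3, 4.4, 3.5 → best response Monitor.
Auditor against (Ignore, Decoy): payoffs 3.8, 2.3, 3.9 → best response Decoy.
No profile is a mutual best response for all players.

none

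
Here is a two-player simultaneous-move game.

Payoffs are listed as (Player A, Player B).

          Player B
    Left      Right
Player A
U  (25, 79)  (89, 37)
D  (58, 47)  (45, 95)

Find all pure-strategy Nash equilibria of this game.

Player A against Left: payoffs 25, 58 → best response D.
Player A against Right: payoffs 89, 45 → best response U.
Player B against U: payoffs 79, 37 → best response Left.
Player B against D: payoffs 47, 95 → best response Right.
No profile is a mutual best response for all players.

This game has no pure Nash equilibrium.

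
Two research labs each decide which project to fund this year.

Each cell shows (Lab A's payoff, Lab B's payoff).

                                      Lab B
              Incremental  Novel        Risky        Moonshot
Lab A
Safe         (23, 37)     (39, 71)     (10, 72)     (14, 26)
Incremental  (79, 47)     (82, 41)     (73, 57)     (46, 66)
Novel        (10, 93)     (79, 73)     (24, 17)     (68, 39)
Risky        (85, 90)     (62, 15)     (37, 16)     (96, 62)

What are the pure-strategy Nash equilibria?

Lab A against Incremental: payoffs 23, 79, 10, 85 → best response Risky.
Lab A against Novel: payoffs 39, 82, 79, 62 → best response Incremental.
Lab A against Risky: payoffs 10, 73, 24, 37 → best response Incremental.
Lab A against Moonshot: payoffs 14, 46, 68, 96 → best response Risky.
Lab B against Safe: payoffs 37, 71, 72, 26 → best response Risky.
Lab B against Incremental: payoffs 47, 41, 57, 66 → best response Moonshot.
Lab B against Novel: payoffs 93, 73, 17, 39 → best response Incremental.
Lab B against Risky: payoffs 90, 15, 16, 62 → best response Incremental.
Mutual best responses: (Risky, Incremental).

(Risky, Incremental)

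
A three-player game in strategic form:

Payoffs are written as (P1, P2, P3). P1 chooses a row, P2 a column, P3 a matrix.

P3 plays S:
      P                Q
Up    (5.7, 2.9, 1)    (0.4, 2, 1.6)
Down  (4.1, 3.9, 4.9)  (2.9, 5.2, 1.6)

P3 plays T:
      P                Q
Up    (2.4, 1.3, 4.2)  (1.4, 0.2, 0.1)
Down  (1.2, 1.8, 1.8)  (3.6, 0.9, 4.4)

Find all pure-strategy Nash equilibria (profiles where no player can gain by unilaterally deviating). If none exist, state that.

The unique pure-strategy Nash equilibrium is (Up, P, T).

For each player, find the best response to each opponent profile; mutual best responses are the pure NE.
P1 against (P, S): payoffs 5.7, 4.1 → best response Up.
P1 against (P, T): payoffs 2.4, 1.2 → best response Up.
P1 against (Q, S): payoffs 0.4, 2.9 → best response Down.
P1 against (Q, T): payoffs 1.4, 3.6 → best response Down.
P2 against (Up, S): payoffs 2.9, 2 → best response P.
P2 against (Up, T): payoffs 1.3, 0.2 → best response P.
P2 against (Down, S): payoffs 3.9, 5.2 → best response Q.
P2 against (Down, T): payoffs 1.8, 0.9 → best response P.
P3 against (Up, P): payoffs 1, 4.2 → best response T.
P3 against (Up, Q): payoffs 1.6, 0.1 → best response S.
P3 against (Down, P): payoffs 4.9, 1.8 → best response S.
P3 against (Down, Q): payoffs 1.6, 4.4 → best response T.
Mutual best responses: (Up, P, T).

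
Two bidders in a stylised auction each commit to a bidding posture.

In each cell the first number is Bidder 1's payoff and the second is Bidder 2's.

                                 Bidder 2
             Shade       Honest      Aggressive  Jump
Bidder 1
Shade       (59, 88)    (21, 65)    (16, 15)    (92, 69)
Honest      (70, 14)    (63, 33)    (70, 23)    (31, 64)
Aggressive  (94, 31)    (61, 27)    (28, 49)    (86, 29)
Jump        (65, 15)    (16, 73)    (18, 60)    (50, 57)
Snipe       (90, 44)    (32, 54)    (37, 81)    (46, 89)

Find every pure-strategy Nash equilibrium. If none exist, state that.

none

(Shade, Shade): Bidder 1 can switch to Honest (59 → 70). Not NE.
(Shade, Honest): Bidder 1 can switch to Honest (21 → 63). Not NE.
(Shade, Aggressive): Bidder 1 can switch to Honest (16 → 70). Not NE.
(Shade, Jump): Bidder 2 can switch to Shade (69 → 88). Not NE.
(Honest, Shade): Bidder 1 can switch to Aggressive (70 → 94). Not NE.
(Honest, Honest): Bidder 2 can switch to Jump (33 → 64). Not NE.
(Honest, Aggressive): Bidder 2 can switch to Honest (23 → 33). Not NE.
(Honest, Jump): Bidder 1 can switch to Shade (31 → 92). Not NE.
(The remaining 12 profiles each have a profitable deviation by the same check.)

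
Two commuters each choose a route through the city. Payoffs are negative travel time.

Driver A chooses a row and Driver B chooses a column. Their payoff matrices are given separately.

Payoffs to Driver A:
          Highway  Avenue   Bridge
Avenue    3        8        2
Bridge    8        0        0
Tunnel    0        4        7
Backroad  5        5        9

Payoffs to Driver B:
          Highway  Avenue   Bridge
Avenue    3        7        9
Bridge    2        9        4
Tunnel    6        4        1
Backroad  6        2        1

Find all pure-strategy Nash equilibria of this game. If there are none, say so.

No pure-strategy Nash equilibrium.

For each player, find the best response to each opponent profile; mutual best responses are the pure NE.
Driver A against Highway: payoffs 3, 8, 0, 5 → best response Bridge.
Driver A against Avenue: payoffs 8, 0, 4, 5 → best response Avenue.
Driver A against Bridge: payoffs 2, 0, 7, 9 → best response Backroad.
Driver B against Avenue: payoffs 3, 7, 9 → best response Bridge.
Driver B against Bridge: payoffs 2, 9, 4 → best response Avenue.
Driver B against Tunnel: payoffs 6, 4, 1 → best response Highway.
Driver B against Backroad: payoffs 6, 2, 1 → best response Highway.
No profile is a mutual best response for all players.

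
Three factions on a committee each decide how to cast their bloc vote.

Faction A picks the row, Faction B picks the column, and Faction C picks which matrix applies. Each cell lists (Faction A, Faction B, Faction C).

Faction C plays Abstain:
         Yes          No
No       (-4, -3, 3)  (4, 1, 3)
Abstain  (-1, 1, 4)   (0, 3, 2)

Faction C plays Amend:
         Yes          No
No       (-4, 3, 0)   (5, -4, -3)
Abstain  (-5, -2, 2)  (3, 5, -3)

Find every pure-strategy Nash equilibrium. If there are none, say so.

(No, No, Abstain)

For each player, find the best response to each opponent profile; mutual best responses are the pure NE.
Faction A against (Yes, Abstain): payoffs -4, -1 → best response Abstain.
Faction A against (Yes, Amend): payoffs -4, -5 → best response No.
Faction A against (No, Abstain): payoffs 4, 0 → best response No.
Faction A against (No, Amend): payoffs 5, 3 → best response No.
Faction B against (No, Abstain): payoffs -3, 1 → best response No.
Faction B against (No, Amend): payoffs 3, -4 → best response Yes.
Faction B against (Abstain, Abstain): payoffs 1, 3 → best response No.
Faction B against (Abstain, Amend): payoffs -2, 5 → best response No.
Faction C against (No, Yes): payoffs 3, 0 → best response Abstain.
Faction C against (No, No): payoffs 3, -3 → best response Abstain.
Faction C against (Abstain, Yes): payoffs 4, 2 → best response Abstain.
Faction C against (Abstain, No): payoffs 2, -3 → best response Abstain.
Mutual best responses: (No, No, Abstain).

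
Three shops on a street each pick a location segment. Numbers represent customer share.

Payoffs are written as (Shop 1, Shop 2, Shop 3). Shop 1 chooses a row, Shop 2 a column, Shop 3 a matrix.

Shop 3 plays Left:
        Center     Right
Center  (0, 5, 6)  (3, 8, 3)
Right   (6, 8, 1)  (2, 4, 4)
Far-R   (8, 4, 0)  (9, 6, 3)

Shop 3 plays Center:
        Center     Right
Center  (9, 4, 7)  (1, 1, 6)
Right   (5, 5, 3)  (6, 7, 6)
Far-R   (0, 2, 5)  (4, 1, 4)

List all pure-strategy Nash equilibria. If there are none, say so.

Shop 1 against (Center, Left): payoffs 0, 6, 8 → best response Far-R.
Shop 1 against (Center, Center): payoffs 9, 5, 0 → best response Center.
Shop 1 against (Right, Left): payoffs 3, 2, 9 → best response Far-R.
Shop 1 against (Right, Center): payoffs 1, 6, 4 → best response Right.
Shop 2 against (Center, Left): payoffs 5, 8 → best response Right.
Shop 2 against (Center, Center): payoffs 4, 1 → best response Center.
Shop 2 against (Right, Left): payoffs 8, 4 → best response Center.
Shop 2 against (Right, Center): payoffs 5, 7 → best response Right.
Shop 2 against (Far-R, Left): payoffs 4, 6 → best response Right.
Shop 2 against (Far-R, Center): payoffs 2, 1 → best response Center.
Shop 3 against (Center, Center): payoffs 6, 7 → best response Center.
Shop 3 against (Center, Right): payoffs 3, 6 → best response Center.
Shop 3 against (Right, Center): payoffs 1, 3 → best response Center.
Shop 3 against (Right, Right): payoffs 4, 6 → best response Center.
Shop 3 against (Far-R, Center): payoffs 0, 5 → best response Center.
Shop 3 against (Far-R, Right): payoffs 3, 4 → best response Center.
Mutual best responses: (Center, Center, Center); (Right, Right, Center).

(Center, Center, Center) and (Right, Right, Center)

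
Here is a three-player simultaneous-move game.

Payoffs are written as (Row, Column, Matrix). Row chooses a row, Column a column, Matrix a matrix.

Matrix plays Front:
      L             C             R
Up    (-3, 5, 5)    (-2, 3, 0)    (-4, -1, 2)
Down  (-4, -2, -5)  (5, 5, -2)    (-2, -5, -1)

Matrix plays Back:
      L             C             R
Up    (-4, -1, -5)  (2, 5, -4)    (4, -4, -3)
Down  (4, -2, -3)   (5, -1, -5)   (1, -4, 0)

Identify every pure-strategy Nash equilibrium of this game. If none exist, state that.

Row against (L, Front): payoffs -3, -4 → best response Up.
Row against (L, Back): payoffs -4, 4 → best response Down.
Row against (C, Front): payoffs -2, 5 → best response Down.
Row against (C, Back): payoffs 2, 5 → best response Down.
Row against (R, Front): payoffs -4, -2 → best response Down.
Row against (R, Back): payoffs 4, 1 → best response Up.
Column against (Up, Front): payoffs 5, 3, -1 → best response L.
Column against (Up, Back): payoffs -1, 5, -4 → best response C.
Column against (Down, Front): payoffs -2, 5, -5 → best response C.
Column against (Down, Back): payoffs -2, -1, -4 → best response C.
Matrix against (Up, L): payoffs 5, -5 → best response Front.
Matrix against (Up, C): payoffs 0, -4 → best response Front.
Matrix against (Up, R): payoffs 2, -3 → best response Front.
Matrix against (Down, L): payoffs -5, -3 → best response Back.
Matrix against (Down, C): payoffs -2, -5 → best response Front.
Matrix against (Down, R): payoffs -1, 0 → best response Back.
Mutual best responses: (Up, L, Front); (Down, C, Front).

(Up, L, Front), (Down, C, Front)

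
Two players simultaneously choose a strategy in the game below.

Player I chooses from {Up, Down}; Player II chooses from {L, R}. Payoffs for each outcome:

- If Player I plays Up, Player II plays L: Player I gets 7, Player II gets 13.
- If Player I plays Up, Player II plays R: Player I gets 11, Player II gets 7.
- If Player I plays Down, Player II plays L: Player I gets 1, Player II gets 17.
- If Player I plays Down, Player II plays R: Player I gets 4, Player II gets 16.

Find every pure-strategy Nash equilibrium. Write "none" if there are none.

Pure NE: (Up, L)

Player I against L: payoffs 7, 1 → best response Up.
Player I against R: payoffs 11, 4 → best response Up.
Player II against Up: payoffs 13, 7 → best response L.
Player II against Down: payoffs 17, 16 → best response L.
Mutual best responses: (Up, L).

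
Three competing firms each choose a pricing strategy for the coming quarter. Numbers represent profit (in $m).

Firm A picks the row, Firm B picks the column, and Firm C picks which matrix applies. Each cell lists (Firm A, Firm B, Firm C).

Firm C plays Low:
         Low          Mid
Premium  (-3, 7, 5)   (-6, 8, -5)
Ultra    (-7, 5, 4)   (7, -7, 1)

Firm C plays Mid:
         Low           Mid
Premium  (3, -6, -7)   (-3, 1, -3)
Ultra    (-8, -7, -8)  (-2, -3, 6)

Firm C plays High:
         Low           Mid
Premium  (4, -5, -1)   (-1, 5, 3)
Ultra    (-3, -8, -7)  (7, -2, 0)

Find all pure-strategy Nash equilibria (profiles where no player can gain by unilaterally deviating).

(Ultra, Mid, Mid)

Firm A against (Low, Low): payoffs -3, -7 → best response Premium.
Firm A against (Low, Mid): payoffs 3, -8 → best response Premium.
Firm A against (Low, High): payoffs 4, -3 → best response Premium.
Firm A against (Mid, Low): payoffs -6, 7 → best response Ultra.
Firm A against (Mid, Mid): payoffs -3, -2 → best response Ultra.
Firm A against (Mid, High): payoffs -1, 7 → best response Ultra.
Firm B against (Premium, Low): payoffs 7, 8 → best response Mid.
Firm B against (Premium, Mid): payoffs -6, 1 → best response Mid.
Firm B against (Premium, High): payoffs -5, 5 → best response Mid.
Firm B against (Ultra, Low): payoffs 5, -7 → best response Low.
Firm B against (Ultra, Mid): payoffs -7, -3 → best response Mid.
Firm B against (Ultra, High): payoffs -8, -2 → best response Mid.
Firm C against (Premium, Low): payoffs 5, -7, -1 → best response Low.
Firm C against (Premium, Mid): payoffs -5, -3, 3 → best response High.
Firm C against (Ultra, Low): payoffs 4, -8, -7 → best response Low.
Firm C against (Ultra, Mid): payoffs 1, 6, 0 → best response Mid.
Mutual best responses: (Ultra, Mid, Mid).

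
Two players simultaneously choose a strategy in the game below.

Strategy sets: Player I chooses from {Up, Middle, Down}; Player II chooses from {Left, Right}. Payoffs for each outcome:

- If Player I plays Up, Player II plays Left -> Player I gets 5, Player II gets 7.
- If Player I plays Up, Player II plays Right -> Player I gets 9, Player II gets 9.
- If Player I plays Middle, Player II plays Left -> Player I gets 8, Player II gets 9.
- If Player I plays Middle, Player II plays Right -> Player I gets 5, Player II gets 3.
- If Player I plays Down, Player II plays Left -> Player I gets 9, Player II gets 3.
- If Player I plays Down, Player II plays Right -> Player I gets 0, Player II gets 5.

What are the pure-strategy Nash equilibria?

The unique pure-strategy Nash equilibrium is (Up, Right).

Player I against Left: payoffs 5, 8, 9 → best response Down.
Player I against Right: payoffs 9, 5, 0 → best response Up.
Player II against Up: payoffs 7, 9 → best response Right.
Player II against Middle: payoffs 9, 3 → best response Left.
Player II against Down: payoffs 3, 5 → best response Right.
Mutual best responses: (Up, Right).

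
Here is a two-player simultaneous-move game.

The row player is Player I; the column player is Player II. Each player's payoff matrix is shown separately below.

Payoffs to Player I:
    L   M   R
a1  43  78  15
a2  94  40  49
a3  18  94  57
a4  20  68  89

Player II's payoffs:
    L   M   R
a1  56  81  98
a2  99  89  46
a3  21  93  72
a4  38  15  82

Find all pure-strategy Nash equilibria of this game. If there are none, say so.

The pure Nash equilibria are (a2, L) and (a3, M) and (a4, R).

(a1, L): Player I can switch to a2 (43 → 94). Not NE.
(a1, M): Player I can switch to a3 (78 → 94). Not NE.
(a1, R): Player I can switch to a2 (15 → 49). Not NE.
(a2, L): Player I gets 94, best alternative 43; Player II gets 99, best alternative 89. No profitable deviation — NE.
(a2, M): Player I can switch to a1 (40 → 78). Not NE.
(a2, R): Player I can switch to a3 (49 → 57). Not NE.
(a3, L): Player I can switch to a1 (18 → 43). Not NE.
(a3, M): Player I gets 94, best alternative 78; Player II gets 93, best alternative 72. No profitable deviation — NE.
(a4, R): Player I gets 89, best alternative 57; Player II gets 82, best alternative 38. No profitable deviation — NE.
(The remaining 3 profiles each have a profitable deviation by the same check.)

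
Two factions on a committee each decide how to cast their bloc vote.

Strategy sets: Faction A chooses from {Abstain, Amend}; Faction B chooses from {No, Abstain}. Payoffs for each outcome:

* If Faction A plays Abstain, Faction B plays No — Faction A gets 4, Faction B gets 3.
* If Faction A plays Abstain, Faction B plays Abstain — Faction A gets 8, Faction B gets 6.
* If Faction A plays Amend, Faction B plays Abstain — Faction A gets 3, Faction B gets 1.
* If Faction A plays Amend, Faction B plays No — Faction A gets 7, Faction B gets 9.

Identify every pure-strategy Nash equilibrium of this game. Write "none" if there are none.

Faction A against No: payoffs 4, 7 → best response Amend.
Faction A against Abstain: payoffs 8, 3 → best response Abstain.
Faction B against Abstain: payoffs 3, 6 → best response Abstain.
Faction B against Amend: payoffs 9, 1 → best response No.
Mutual best responses: (Abstain, Abstain); (Amend, No).

The pure Nash equilibria are (Abstain, Abstain); (Amend, No).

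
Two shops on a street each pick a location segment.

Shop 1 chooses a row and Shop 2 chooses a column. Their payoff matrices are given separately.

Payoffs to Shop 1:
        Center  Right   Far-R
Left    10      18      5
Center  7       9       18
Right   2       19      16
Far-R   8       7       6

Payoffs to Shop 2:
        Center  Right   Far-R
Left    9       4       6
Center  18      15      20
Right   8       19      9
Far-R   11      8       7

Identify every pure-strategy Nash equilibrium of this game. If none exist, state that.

For each player, find the best response to each opponent profile; mutual best responses are the pure NE.
Shop 1 against Center: payoffs 10, 7, 2, 8 → best response Left.
Shop 1 against Right: payoffs 18, 9, 19, 7 → best response Right.
Shop 1 against Far-R: payoffs 5, 18, 16, 6 → best response Center.
Shop 2 against Left: payoffs 9, 4, 6 → best response Center.
Shop 2 against Center: payoffs 18, 15, 20 → best response Far-R.
Shop 2 against Right: payoffs 8, 19, 9 → best response Right.
Shop 2 against Far-R: payoffs 11, 8, 7 → best response Center.
Mutual best responses: (Left, Center); (Center, Far-R); (Right, Right).

The pure Nash equilibria are (Left, Center) and (Center, Far-R) and (Right, Right).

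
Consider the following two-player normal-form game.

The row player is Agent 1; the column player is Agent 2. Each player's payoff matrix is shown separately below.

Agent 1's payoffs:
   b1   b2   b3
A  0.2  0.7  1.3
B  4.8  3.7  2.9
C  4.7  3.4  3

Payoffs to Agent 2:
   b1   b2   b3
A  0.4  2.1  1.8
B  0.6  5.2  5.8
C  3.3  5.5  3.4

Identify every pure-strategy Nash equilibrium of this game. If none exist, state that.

For each player, find the best response to each opponent profile; mutual best responses are the pure NE.
Agent 1 against b1: payoffs 0.2, 4.8, 4.7 → best response B.
Agent 1 against b2: payoffs 0.7, 3.7, 3.4 → best response B.
Agent 1 against b3: payoffs 1.3, 2.9, 3 → best response C.
Agent 2 against A: payoffs 0.4, 2.1, 1.8 → best response b2.
Agent 2 against B: payoffs 0.6, 5.2, 5.8 → best response b3.
Agent 2 against C: payoffs 3.3, 5.5, 3.4 → best response b2.
No profile is a mutual best response for all players.

This game has no pure Nash equilibrium.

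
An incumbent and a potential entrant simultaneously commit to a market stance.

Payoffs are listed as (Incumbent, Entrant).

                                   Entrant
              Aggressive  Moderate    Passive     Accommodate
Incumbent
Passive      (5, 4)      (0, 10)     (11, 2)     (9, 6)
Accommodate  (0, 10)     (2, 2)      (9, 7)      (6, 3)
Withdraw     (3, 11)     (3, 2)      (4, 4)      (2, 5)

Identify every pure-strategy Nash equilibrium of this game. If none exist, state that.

Incumbent against Aggressive: payoffs 5, 0, 3 → best response Passive.
Incumbent against Moderate: payoffs 0, 2, 3 → best response Withdraw.
Incumbent against Passive: payoffs 11, 9, 4 → best response Passive.
Incumbent against Accommodate: payoffs 9, 6, 2 → best response Passive.
Entrant against Passive: payoffs 4, 10, 2, 6 → best response Moderate.
Entrant against Accommodate: payoffs 10, 2, 7, 3 → best response Aggressive.
Entrant against Withdraw: payoffs 11, 2, 4, 5 → best response Aggressive.
No profile is a mutual best response for all players.

There is no pure-strategy Nash equilibrium.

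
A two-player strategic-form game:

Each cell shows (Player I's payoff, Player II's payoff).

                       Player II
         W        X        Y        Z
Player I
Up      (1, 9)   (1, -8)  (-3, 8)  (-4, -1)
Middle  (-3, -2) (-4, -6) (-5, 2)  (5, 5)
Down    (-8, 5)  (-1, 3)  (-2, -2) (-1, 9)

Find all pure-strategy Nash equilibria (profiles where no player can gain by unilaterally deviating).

(Up, W): Player I gets 1, best alternative -3; Player II gets 9, best alternative 8. No profitable deviation — NE.
(Up, X): Player II can switch to W (-8 → 9). Not NE.
(Up, Y): Player I can switch to Down (-3 → -2). Not NE.
(Up, Z): Player I can switch to Middle (-4 → 5). Not NE.
(Middle, W): Player I can switch to Up (-3 → 1). Not NE.
(Middle, X): Player I can switch to Up (-4 → 1). Not NE.
(Middle, Y): Player I can switch to Up (-5 → -3). Not NE.
(Middle, Z): Player I gets 5, best alternative -1; Player II gets 5, best alternative 2. No profitable deviation — NE.
(Down, W): Player I can switch to Up (-8 → 1). Not NE.
(Down, X): Player I can switch to Up (-1 → 1). Not NE.
(Down, Y): Player II can switch to W (-2 → 5). Not NE.
(Down, Z): Player I can switch to Middle (-1 → 5). Not NE.

(Up, W); (Middle, Z)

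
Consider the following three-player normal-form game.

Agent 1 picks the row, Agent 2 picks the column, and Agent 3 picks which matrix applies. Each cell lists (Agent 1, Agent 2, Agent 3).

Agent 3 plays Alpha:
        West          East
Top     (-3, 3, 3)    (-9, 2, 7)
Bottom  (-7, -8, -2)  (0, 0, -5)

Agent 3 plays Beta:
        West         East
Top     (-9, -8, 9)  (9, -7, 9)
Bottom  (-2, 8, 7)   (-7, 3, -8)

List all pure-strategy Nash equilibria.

For each player, find the best response to each opponent profile; mutual best responses are the pure NE.
Agent 1 against (West, Alpha): payoffs -3, -7 → best response Top.
Agent 1 against (West, Beta): payoffs -9, -2 → best response Bottom.
Agent 1 against (East, Alpha): payoffs -9, 0 → best response Bottom.
Agent 1 against (East, Beta): payoffs 9, -7 → best response Top.
Agent 2 against (Top, Alpha): payoffs 3, 2 → best response West.
Agent 2 against (Top, Beta): payoffs -8, -7 → best response East.
Agent 2 against (Bottom, Alpha): payoffs -8, 0 → best response East.
Agent 2 against (Bottom, Beta): payoffs 8, 3 → best response West.
Agent 3 against (Top, West): payoffs 3, 9 → best response Beta.
Agent 3 against (Top, East): payoffs 7, 9 → best response Beta.
Agent 3 against (Bottom, West): payoffs -2, 7 → best response Beta.
Agent 3 against (Bottom, East): payoffs -5, -8 → best response Alpha.
Mutual best responses: (Top, East, Beta); (Bottom, West, Beta); (Bottom, East, Alpha).

Pure-strategy Nash equilibria: (Top, East, Beta) and (Bottom, West, Beta) and (Bottom, East, Alpha)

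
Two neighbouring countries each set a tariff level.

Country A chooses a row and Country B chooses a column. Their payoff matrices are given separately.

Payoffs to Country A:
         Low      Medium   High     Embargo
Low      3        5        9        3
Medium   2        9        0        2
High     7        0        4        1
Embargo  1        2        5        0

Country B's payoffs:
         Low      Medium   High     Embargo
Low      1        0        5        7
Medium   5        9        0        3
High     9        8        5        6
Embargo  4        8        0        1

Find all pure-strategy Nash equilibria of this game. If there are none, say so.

Country A against Low: payoffs 3, 2, 7, 1 → best response High.
Country A against Medium: payoffs 5, 9, 0, 2 → best response Medium.
Country A against High: payoffs 9, 0, 4, 5 → best response Low.
Country A against Embargo: payoffs 3, 2, 1, 0 → best response Low.
Country B against Low: payoffs 1, 0, 5, 7 → best response Embargo.
Country B against Medium: payoffs 5, 9, 0, 3 → best response Medium.
Country B against High: payoffs 9, 8, 5, 6 → best response Low.
Country B against Embargo: payoffs 4, 8, 0, 1 → best response Medium.
Mutual best responses: (Low, Embargo); (Medium, Medium); (High, Low).

Pure-strategy Nash equilibria: (Low, Embargo), (Medium, Medium), (High, Low)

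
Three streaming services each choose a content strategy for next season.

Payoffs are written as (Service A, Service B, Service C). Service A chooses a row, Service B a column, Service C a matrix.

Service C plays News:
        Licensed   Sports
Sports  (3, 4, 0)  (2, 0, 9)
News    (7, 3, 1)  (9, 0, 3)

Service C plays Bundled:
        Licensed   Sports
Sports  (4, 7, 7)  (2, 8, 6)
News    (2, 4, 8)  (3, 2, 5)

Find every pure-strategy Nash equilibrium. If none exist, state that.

No pure-strategy Nash equilibrium.

Service A against (Licensed, News): payoffs 3, 7 → best response News.
Service A against (Licensed, Bundled): payoffs 4, 2 → best response Sports.
Service A against (Sports, News): payoffs 2, 9 → best response News.
Service A against (Sports, Bundled): payoffs 2, 3 → best response News.
Service B against (Sports, News): payoffs 4, 0 → best response Licensed.
Service B against (Sports, Bundled): payoffs 7, 8 → best response Sports.
Service B against (News, News): payoffs 3, 0 → best response Licensed.
Service B against (News, Bundled): payoffs 4, 2 → best response Licensed.
Service C against (Sports, Licensed): payoffs 0, 7 → best response Bundled.
Service C against (Sports, Sports): payoffs 9, 6 → best response News.
Service C against (News, Licensed): payoffs 1, 8 → best response Bundled.
Service C against (News, Sports): payoffs 3, 5 → best response Bundled.
No profile is a mutual best response for all players.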